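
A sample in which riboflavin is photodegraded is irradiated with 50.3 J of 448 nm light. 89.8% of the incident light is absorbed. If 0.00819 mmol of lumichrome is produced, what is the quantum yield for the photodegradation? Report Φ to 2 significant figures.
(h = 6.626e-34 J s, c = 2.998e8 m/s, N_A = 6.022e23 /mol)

Φ = 0.048

Product: 0.00819 mmol = 8.19e-6 mol.
Photon energy at 448 nm: hc/λ = (6.626e-34)(2.998e8)/(448e-9) = 4.434e-19 J.
Photons incident: 50.3 / 4.434e-19 = 1.134e20, i.e. 1.134e20/6.022e23 = 1.883e-4 mol.
Photons absorbed: 0.898 × 1.883e-4 = 1.691e-4 mol.
Φ = 8.19e-6 mol / 1.691e-4 mol photons = 0.048.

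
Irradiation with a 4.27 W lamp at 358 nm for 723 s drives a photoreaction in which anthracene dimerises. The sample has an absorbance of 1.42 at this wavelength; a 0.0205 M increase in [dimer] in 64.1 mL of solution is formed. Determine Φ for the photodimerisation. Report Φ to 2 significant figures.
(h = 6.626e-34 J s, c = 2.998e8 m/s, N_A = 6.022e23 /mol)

Φ = 0.15

Product: (0.0205 M)(0.0641 L) = 0.001314 mol.
Photon energy at 358 nm: hc/λ = (6.626e-34)(2.998e8)/(358e-9) = 5.549e-19 J.
Energy delivered: (4.27 W)(723 s) = 3087 J.
Photons incident: 3087 / 5.549e-19 = 5.563e21, i.e. 5.563e21/6.022e23 = 0.009238 mol.
Fraction absorbed: 1 − 10^(−1.42) = 0.9620.
Photons absorbed: 0.9620 × 0.009238 = 0.008887 mol.
Φ = 0.001314 mol / 0.008887 mol photons = 0.15.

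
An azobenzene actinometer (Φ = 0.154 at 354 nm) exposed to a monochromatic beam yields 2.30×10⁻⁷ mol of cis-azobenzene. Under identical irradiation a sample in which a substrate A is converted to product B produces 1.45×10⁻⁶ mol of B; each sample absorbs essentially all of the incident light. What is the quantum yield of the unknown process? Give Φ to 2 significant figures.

Φ = 0.97

Photons absorbed by the actinometer: 2.30×10⁻⁷ / 0.154 = 1.494×10⁻⁶ mol.
Φ(unknown) = 1.45×10⁻⁶ / 1.494×10⁻⁶ = 0.97.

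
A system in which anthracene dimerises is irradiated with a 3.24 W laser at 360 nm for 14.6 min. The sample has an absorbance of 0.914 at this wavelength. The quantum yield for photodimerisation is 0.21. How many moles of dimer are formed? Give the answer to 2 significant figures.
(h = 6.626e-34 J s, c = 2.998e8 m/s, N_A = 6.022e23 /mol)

0.0016 mol

Photon energy at 360 nm: hc/λ = (6.626e-34)(2.998e8)/(360e-9) = 5.518e-19 J.
Energy delivered: (3.24 W)(876 s) = 2838 J.
Photons incident: 2838 / 5.518e-19 = 5.143e21, i.e. 5.143e21/6.022e23 = 0.008540 mol.
Fraction absorbed: 1 − 10^(−0.914) = 0.8781.
Photons absorbed: 0.8781 × 0.008540 = 0.007499 mol.
Product: Φ × n_abs = 0.21 × 0.007499 = 0.001575 mol.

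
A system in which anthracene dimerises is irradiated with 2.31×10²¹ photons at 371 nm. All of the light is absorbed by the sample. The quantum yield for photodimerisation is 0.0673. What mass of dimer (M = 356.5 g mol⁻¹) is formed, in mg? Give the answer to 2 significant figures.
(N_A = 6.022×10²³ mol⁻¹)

Moles of photons: 2.31×10²¹ / 6.022×10²³ = 0.003836 mol.
Product: Φ × n_abs = 0.0673 × 0.003836 = 2.582×10⁻⁴ mol.
Mass: 2.582×10⁻⁴ × 356.5 = 0.09205 g = 92 mg.

92 mg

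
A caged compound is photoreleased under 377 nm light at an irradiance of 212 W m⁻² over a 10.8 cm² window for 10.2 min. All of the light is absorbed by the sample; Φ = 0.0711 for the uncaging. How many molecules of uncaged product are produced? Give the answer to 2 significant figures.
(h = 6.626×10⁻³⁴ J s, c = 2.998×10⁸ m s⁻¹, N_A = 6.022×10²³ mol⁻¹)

Photon energy at 377 nm: hc/λ = (6.626×10⁻³⁴)(2.998×10⁸)/(377×10⁻⁹) = 5.269×10⁻¹⁹ J.
Energy delivered: (212 W m⁻²)(10.8×10⁻⁴ m²)(612 s) = 140.1 J.
Photons incident: 140.1 / 5.269×10⁻¹⁹ = 2.659×10²⁰, i.e. 2.659×10²⁰/6.022×10²³ = 4.415×10⁻⁴ mol.
Product: Φ × n_abs = 0.0711 × 4.415×10⁻⁴ = 3.139×10⁻⁵ mol.
As a count: 3.139×10⁻⁵ × 6.022×10²³ = 1.9×10¹⁹.

1.9×10¹⁹ molecules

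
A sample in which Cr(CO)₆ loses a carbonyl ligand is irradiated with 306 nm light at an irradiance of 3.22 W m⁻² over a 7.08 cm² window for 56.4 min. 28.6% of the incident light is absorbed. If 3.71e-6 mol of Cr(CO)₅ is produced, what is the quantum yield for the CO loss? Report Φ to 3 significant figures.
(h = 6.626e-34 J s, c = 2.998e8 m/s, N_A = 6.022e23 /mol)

Φ = 0.657

Photon energy at 306 nm: hc/λ = (6.626e-34)(2.998e8)/(306e-9) = 6.492e-19 J.
Energy delivered: (3.22 W m⁻²)(7.08e-4 m²)(3384 s) = 7.715 J.
Photons incident: 7.715 / 6.492e-19 = 1.188e19, i.e. 1.188e19/6.022e23 = 1.973e-5 mol.
Photons absorbed: 0.286 × 1.973e-5 = 5.643e-6 mol.
Φ = 3.71e-6 mol / 5.643e-6 mol photons = 0.657.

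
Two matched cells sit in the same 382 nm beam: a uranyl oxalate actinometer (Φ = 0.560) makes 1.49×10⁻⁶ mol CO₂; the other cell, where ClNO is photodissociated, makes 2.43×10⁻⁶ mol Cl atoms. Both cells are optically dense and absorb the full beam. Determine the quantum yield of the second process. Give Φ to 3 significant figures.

Photons absorbed by the actinometer: 1.49×10⁻⁶ / 0.560 = 2.661×10⁻⁶ mol.
Φ(unknown) = 2.43×10⁻⁶ / 2.661×10⁻⁶ = 0.913.

Φ = 0.913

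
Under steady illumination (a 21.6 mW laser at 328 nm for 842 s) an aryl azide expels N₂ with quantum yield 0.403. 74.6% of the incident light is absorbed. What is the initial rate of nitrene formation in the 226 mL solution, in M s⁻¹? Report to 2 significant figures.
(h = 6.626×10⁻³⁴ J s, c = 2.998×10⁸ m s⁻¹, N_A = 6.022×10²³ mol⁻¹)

7.9×10⁻⁸ M s⁻¹

Photon energy at 328 nm: hc/λ = (6.626×10⁻³⁴)(2.998×10⁸)/(328×10⁻⁹) = 6.056×10⁻¹⁹ J.
Energy delivered: (21.6 mW)(842 s) = 18.19 J.
Photons incident: 18.19 / 6.056×10⁻¹⁹ = 3.004×10¹⁹, i.e. 3.004×10¹⁹/6.022×10²³ = 4.988×10⁻⁵ mol.
Photons absorbed: 0.746 × 4.988×10⁻⁵ = 3.721×10⁻⁵ mol.
Product formed: 0.403 × 3.721×10⁻⁵ = 1.500×10⁻⁵ mol.
Rate: 1.500×10⁻⁵ mol / (842 s × 0.226 L) = 7.9×10⁻⁸ M s⁻¹.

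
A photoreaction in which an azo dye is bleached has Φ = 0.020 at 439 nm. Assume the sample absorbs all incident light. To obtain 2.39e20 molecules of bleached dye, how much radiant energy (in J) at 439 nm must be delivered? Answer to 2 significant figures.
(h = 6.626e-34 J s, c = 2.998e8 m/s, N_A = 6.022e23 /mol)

Product: 2.39e20 / 6.022e23 = 3.969e-4 mol.
Photons that must be absorbed: 3.969e-4 / 0.020 = 0.01984 mol.
Photon energy: hc/λ = 4.525e-19 J; per mole, 2.725e5 J mol⁻¹.
Energy required: 0.01984 × 2.725e5 = 5400 J.

5400 J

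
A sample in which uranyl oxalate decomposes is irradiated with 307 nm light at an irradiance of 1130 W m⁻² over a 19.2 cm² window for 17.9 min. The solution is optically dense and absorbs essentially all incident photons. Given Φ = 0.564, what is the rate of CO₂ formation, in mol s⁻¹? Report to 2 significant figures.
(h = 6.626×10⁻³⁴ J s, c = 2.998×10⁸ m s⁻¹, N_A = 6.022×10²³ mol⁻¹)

3.1×10⁻⁶ mol s⁻¹

Photon energy at 307 nm: hc/λ = (6.626×10⁻³⁴)(2.998×10⁸)/(307×10⁻⁹) = 6.471×10⁻¹⁹ J.
Energy delivered: (1130 W m⁻²)(19.2×10⁻⁴ m²)(1074 s) = 2330 J.
Photons incident: 2330 / 6.471×10⁻¹⁹ = 3.601×10²¹, i.e. 3.601×10²¹/6.022×10²³ = 0.005980 mol.
Product formed: 0.564 × 0.005980 = 0.003373 mol.
Rate: 0.003373 / 1074 s = 3.1×10⁻⁶ mol s⁻¹.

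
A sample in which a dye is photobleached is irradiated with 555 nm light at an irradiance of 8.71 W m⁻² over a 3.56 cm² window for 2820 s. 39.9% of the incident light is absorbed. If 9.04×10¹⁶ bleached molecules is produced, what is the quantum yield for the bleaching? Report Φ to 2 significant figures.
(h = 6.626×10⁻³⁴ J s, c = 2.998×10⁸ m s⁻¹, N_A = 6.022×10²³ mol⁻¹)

Product: 9.04×10¹⁶ / 6.022×10²³ = 1.501×10⁻⁷ mol.
Photon energy at 555 nm: hc/λ = (6.626×10⁻³⁴)(2.998×10⁸)/(555×10⁻⁹) = 3.579×10⁻¹⁹ J.
Energy delivered: (8.71 W m⁻²)(3.56×10⁻⁴ m²)(2820 s) = 8.744 J.
Photons incident: 8.744 / 3.579×10⁻¹⁹ = 2.443×10¹⁹, i.e. 2.443×10¹⁹/6.022×10²³ = 4.057×10⁻⁵ mol.
Photons absorbed: 0.399 × 4.057×10⁻⁵ = 1.619×10⁻⁵ mol.
Φ = 1.501×10⁻⁷ mol / 1.619×10⁻⁵ mol photons = 0.0093.

Φ = 0.0093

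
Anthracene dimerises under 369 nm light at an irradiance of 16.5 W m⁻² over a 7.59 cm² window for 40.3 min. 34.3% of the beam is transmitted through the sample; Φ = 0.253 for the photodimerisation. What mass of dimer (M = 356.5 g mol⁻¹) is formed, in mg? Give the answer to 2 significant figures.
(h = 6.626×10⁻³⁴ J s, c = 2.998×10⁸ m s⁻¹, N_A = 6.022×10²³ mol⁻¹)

Photon energy at 369 nm: hc/λ = (6.626×10⁻³⁴)(2.998×10⁸)/(369×10⁻⁹) = 5.383×10⁻¹⁹ J.
Energy delivered: (16.5 W m⁻²)(7.59×10⁻⁴ m²)(2418 s) = 30.28 J.
Photons incident: 30.28 / 5.383×10⁻¹⁹ = 5.625×10¹⁹, i.e. 5.625×10¹⁹/6.022×10²³ = 9.341×10⁻⁵ mol.
Fraction absorbed: 1 − 34.3/100 = 0.6570.
Photons absorbed: 0.6570 × 9.341×10⁻⁵ = 6.137×10⁻⁵ mol.
Product: Φ × n_abs = 0.253 × 6.137×10⁻⁵ = 1.553×10⁻⁵ mol.
Mass: 1.553×10⁻⁵ × 356.5 = 0.005536 g = 5.5 mg.

5.5 mg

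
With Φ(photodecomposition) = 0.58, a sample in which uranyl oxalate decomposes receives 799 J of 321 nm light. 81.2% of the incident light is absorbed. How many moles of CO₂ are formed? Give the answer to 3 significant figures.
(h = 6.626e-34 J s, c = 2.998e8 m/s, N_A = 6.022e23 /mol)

Photon energy at 321 nm: hc/λ = (6.626e-34)(2.998e8)/(321e-9) = 6.188e-19 J.
Photons incident: 799 / 6.188e-19 = 1.291e21, i.e. 1.291e21/6.022e23 = 0.002144 mol.
Photons absorbed: 0.812 × 0.002144 = 0.001741 mol.
Product: Φ × n_abs = 0.58 × 0.001741 = 0.001010 mol.

0.00101 mol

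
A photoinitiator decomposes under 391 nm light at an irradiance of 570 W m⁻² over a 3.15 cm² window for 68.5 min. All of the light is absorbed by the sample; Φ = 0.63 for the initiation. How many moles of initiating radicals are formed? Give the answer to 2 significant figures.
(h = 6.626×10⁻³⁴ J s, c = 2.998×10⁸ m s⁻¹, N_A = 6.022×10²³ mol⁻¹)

Photon energy at 391 nm: hc/λ = (6.626×10⁻³⁴)(2.998×10⁸)/(391×10⁻⁹) = 5.080×10⁻¹⁹ J.
Energy delivered: (570 W m⁻²)(3.15×10⁻⁴ m²)(4110 s) = 738.0 J.
Photons incident: 738.0 / 5.080×10⁻¹⁹ = 1.453×10²¹, i.e. 1.453×10²¹/6.022×10²³ = 0.002413 mol.
Product: Φ × n_abs = 0.63 × 0.002413 = 0.001520 mol.

0.0015 mol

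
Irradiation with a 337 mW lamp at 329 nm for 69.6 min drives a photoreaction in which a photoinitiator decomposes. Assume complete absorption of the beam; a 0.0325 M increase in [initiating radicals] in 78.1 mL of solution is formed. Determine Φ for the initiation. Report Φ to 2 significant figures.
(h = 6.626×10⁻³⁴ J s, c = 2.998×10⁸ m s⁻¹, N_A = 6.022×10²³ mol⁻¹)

Product: (0.0325 M)(0.0781 L) = 0.002538 mol.
Photon energy at 329 nm: hc/λ = (6.626×10⁻³⁴)(2.998×10⁸)/(329×10⁻⁹) = 6.038×10⁻¹⁹ J.
Energy delivered: (337 mW)(4176 s) = 1407 J.
Photons incident: 1407 / 6.038×10⁻¹⁹ = 2.330×10²¹, i.e. 2.330×10²¹/6.022×10²³ = 0.003869 mol.
Φ = 0.002538 mol / 0.003869 mol photons = 0.66.

Φ = 0.66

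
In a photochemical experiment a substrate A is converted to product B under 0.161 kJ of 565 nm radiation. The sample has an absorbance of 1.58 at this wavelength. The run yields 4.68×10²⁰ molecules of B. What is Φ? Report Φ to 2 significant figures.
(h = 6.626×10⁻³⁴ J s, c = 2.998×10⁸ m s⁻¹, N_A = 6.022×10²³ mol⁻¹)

Φ = 1.0

Product: 4.68×10²⁰ / 6.022×10²³ = 7.772×10⁻⁴ mol.
Photon energy at 565 nm: hc/λ = (6.626×10⁻³⁴)(2.998×10⁸)/(565×10⁻⁹) = 3.516×10⁻¹⁹ J.
Incident energy: 0.161 kJ = 161 J.
Photons incident: 161 / 3.516×10⁻¹⁹ = 4.579×10²⁰, i.e. 4.579×10²⁰/6.022×10²³ = 7.604×10⁻⁴ mol.
Fraction absorbed: 1 − 10^(−1.58) = 0.9737.
Photons absorbed: 0.9737 × 7.604×10⁻⁴ = 7.404×10⁻⁴ mol.
Φ = 7.772×10⁻⁴ mol / 7.404×10⁻⁴ mol photons = 1.0.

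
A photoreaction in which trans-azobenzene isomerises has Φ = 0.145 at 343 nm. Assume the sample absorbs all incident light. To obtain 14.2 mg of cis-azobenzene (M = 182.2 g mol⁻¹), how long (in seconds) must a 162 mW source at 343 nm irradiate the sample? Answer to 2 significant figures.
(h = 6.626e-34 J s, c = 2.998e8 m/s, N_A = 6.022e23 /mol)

Product: 14.2 mg / 182.2 g mol⁻¹ = 7.794e-5 mol.
Photons that must be absorbed: 7.794e-5 / 0.145 = 5.375e-4 mol.
Photon energy: hc/λ = 5.791e-19 J; per mole, 3.487e5 J mol⁻¹.
Energy required: 5.375e-4 × 3.487e5 = 187.4 J.
Time: 187.4 J / 0.162 W = 1200 s.

t ≈ 1200 s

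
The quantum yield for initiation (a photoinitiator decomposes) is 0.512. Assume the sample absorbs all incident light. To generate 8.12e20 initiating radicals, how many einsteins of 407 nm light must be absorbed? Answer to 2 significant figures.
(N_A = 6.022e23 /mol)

Product: 8.12e20 / 6.022e23 = 0.001348 mol.
Photons that must be absorbed: 0.001348 / 0.512 = 0.002633 mol.

0.0026 einstein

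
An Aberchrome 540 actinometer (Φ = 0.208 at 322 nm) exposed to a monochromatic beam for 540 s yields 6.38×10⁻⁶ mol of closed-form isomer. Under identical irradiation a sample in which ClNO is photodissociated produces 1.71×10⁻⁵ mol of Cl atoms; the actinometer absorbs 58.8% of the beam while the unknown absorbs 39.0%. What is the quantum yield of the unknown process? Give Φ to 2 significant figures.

Photons absorbed by the actinometer: 6.38×10⁻⁶ / 0.208 = 3.067×10⁻⁵ mol.
Incident flux: 3.067×10⁻⁵ / 0.588 = 5.216×10⁻⁵ einstein.
Absorbed by unknown: 0.390 × 5.216×10⁻⁵ = 2.034×10⁻⁵ mol.
Φ(unknown) = 1.71×10⁻⁵ / 2.034×10⁻⁵ = 0.84.

Φ = 0.84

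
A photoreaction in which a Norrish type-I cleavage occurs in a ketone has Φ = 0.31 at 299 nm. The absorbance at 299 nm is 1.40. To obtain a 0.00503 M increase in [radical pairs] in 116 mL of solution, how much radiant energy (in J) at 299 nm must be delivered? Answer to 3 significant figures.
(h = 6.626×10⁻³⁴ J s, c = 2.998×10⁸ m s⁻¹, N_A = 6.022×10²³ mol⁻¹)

Product: (0.00503 M)(0.116 L) = 5.835×10⁻⁴ mol.
Photons that must be absorbed: 5.835×10⁻⁴ / 0.31 = 0.001882 mol.
Fraction absorbed: 1 − 10^(−1.40) = 0.9602.
Incident photons needed: 0.001882 / 0.9602 = 0.001960 mol.
Photon energy: hc/λ = 6.644×10⁻¹⁹ J; per mole, 4.001×10⁵ J mol⁻¹.
Energy required: 0.001960 × 4.001×10⁵ = 784 J.

784 J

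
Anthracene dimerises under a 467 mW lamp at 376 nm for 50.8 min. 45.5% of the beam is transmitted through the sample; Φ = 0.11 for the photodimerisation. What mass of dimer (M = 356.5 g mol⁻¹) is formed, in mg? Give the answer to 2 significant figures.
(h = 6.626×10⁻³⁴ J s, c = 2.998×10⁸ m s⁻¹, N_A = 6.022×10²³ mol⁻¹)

Photon energy at 376 nm: hc/λ = (6.626×10⁻³⁴)(2.998×10⁸)/(376×10⁻⁹) = 5.283×10⁻¹⁹ J.
Energy delivered: (467 mW)(3048 s) = 1423 J.
Photons incident: 1423 / 5.283×10⁻¹⁹ = 2.694×10²¹, i.e. 2.694×10²¹/6.022×10²³ = 0.004474 mol.
Fraction absorbed: 1 − 45.5/100 = 0.5450.
Photons absorbed: 0.5450 × 0.004474 = 0.002438 mol.
Product: Φ × n_abs = 0.11 × 0.002438 = 2.682×10⁻⁴ mol.
Mass: 2.682×10⁻⁴ × 356.5 = 0.09561 g = 96 mg.

96 mg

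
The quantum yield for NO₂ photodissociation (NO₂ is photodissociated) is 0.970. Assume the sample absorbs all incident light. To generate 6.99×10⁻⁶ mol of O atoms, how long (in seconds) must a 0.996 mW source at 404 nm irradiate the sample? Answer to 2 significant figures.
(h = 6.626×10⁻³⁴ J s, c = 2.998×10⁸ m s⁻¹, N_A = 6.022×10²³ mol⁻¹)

t ≈ 2100 s

Photons that must be absorbed: 6.99×10⁻⁶ / 0.970 = 7.206×10⁻⁶ mol.
Photon energy: hc/λ = 4.917×10⁻¹⁹ J; per mole, 2.961×10⁵ J mol⁻¹.
Energy required: 7.206×10⁻⁶ × 2.961×10⁵ = 2.134 J.
Time: 2.134 J / 0.000996 W = 2100 s.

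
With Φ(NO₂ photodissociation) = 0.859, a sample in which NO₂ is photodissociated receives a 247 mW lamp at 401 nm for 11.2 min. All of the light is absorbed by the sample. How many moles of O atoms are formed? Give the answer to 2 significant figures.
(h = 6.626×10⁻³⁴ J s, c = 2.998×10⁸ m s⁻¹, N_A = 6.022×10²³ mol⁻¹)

Photon energy at 401 nm: hc/λ = (6.626×10⁻³⁴)(2.998×10⁸)/(401×10⁻⁹) = 4.954×10⁻¹⁹ J.
Energy delivered: (247 mW)(672 s) = 166.0 J.
Photons incident: 166.0 / 4.954×10⁻¹⁹ = 3.351×10²⁰, i.e. 3.351×10²⁰/6.022×10²³ = 5.565×10⁻⁴ mol.
Product: Φ × n_abs = 0.859 × 5.565×10⁻⁴ = 4.780×10⁻⁴ mol.

4.8×10⁻⁴ mol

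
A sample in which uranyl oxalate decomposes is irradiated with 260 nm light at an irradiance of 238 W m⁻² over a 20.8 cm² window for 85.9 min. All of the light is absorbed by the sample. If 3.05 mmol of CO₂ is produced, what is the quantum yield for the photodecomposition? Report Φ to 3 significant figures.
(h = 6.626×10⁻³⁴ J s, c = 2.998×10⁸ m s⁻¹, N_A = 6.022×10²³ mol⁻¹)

Φ = 0.550

Product: 3.05 mmol = 0.00305 mol.
Photon energy at 260 nm: hc/λ = (6.626×10⁻³⁴)(2.998×10⁸)/(260×10⁻⁹) = 7.640×10⁻¹⁹ J.
Energy delivered: (238 W m⁻²)(20.8×10⁻⁴ m²)(5154 s) = 2551 J.
Photons incident: 2551 / 7.640×10⁻¹⁹ = 3.339×10²¹, i.e. 3.339×10²¹/6.022×10²³ = 0.005545 mol.
Φ = 0.00305 mol / 0.005545 mol photons = 0.550.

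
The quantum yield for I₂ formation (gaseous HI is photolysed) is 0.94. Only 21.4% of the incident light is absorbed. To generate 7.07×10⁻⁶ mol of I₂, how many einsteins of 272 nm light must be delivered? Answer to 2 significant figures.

3.5×10⁻⁵ einstein

Photons that must be absorbed: 7.07×10⁻⁶ / 0.94 = 7.521×10⁻⁶ mol.
Incident photons needed: 7.521×10⁻⁶ / 0.214 = 3.514×10⁻⁵ mol.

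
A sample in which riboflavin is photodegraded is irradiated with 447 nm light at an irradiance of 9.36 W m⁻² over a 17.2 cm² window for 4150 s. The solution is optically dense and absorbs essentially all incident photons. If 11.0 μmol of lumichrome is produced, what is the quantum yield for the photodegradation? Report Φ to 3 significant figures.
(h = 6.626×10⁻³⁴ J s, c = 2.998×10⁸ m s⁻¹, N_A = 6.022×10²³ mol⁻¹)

Product: 11.0 μmol = 1.10×10⁻⁵ mol.
Photon energy at 447 nm: hc/λ = (6.626×10⁻³⁴)(2.998×10⁸)/(447×10⁻⁹) = 4.444×10⁻¹⁹ J.
Energy delivered: (9.36 W m⁻²)(17.2×10⁻⁴ m²)(4150 s) = 66.81 J.
Photons incident: 66.81 / 4.444×10⁻¹⁹ = 1.503×10²⁰, i.e. 1.503×10²⁰/6.022×10²³ = 2.496×10⁻⁴ mol.
Φ = 1.10×10⁻⁵ mol / 2.496×10⁻⁴ mol photons = 0.0441.

Φ = 0.0441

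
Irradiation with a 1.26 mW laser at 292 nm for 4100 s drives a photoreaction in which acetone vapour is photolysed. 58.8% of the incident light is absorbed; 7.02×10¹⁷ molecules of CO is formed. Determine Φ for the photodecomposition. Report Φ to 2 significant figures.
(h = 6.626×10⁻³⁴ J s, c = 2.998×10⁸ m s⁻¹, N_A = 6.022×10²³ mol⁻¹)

Product: 7.02×10¹⁷ / 6.022×10²³ = 1.166×10⁻⁶ mol.
Photon energy at 292 nm: hc/λ = (6.626×10⁻³⁴)(2.998×10⁸)/(292×10⁻⁹) = 6.803×10⁻¹⁹ J.
Energy delivered: (1.26 mW)(4100 s) = 5.166 J.
Photons incident: 5.166 / 6.803×10⁻¹⁹ = 7.594×10¹⁸, i.e. 7.594×10¹⁸/6.022×10²³ = 1.261×10⁻⁵ mol.
Photons absorbed: 0.588 × 1.261×10⁻⁵ = 7.415×10⁻⁶ mol.
Φ = 1.166×10⁻⁶ mol / 7.415×10⁻⁶ mol photons = 0.16.

Φ = 0.16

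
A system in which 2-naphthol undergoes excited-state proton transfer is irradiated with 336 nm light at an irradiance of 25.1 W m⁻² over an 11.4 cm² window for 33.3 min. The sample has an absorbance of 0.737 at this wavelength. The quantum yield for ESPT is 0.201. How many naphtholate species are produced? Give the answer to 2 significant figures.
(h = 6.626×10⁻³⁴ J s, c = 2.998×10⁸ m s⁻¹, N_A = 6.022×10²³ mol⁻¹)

Photon energy at 336 nm: hc/λ = (6.626×10⁻³⁴)(2.998×10⁸)/(336×10⁻⁹) = 5.912×10⁻¹⁹ J.
Energy delivered: (25.1 W m⁻²)(11.4×10⁻⁴ m²)(1998 s) = 57.17 J.
Photons incident: 57.17 / 5.912×10⁻¹⁹ = 9.670×10¹⁹, i.e. 9.670×10¹⁹/6.022×10²³ = 1.606×10⁻⁴ mol.
Fraction absorbed: 1 − 10^(−0.737) = 0.8168.
Photons absorbed: 0.8168 × 1.606×10⁻⁴ = 1.312×10⁻⁴ mol.
Product: Φ × n_abs = 0.201 × 1.312×10⁻⁴ = 2.637×10⁻⁵ mol.
As a count: 2.637×10⁻⁵ × 6.022×10²³ = 1.6×10¹⁹.

1.6×10¹⁹ species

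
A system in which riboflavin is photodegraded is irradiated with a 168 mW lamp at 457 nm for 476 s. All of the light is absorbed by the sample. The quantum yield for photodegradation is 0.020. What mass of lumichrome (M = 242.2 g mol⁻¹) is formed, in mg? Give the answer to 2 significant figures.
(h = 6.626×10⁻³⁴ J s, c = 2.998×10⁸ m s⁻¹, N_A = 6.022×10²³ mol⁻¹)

Photon energy at 457 nm: hc/λ = (6.626×10⁻³⁴)(2.998×10⁸)/(457×10⁻⁹) = 4.347×10⁻¹⁹ J.
Energy delivered: (168 mW)(476 s) = 79.97 J.
Photons incident: 79.97 / 4.347×10⁻¹⁹ = 1.840×10²⁰, i.e. 1.840×10²⁰/6.022×10²³ = 3.055×10⁻⁴ mol.
Product: Φ × n_abs = 0.020 × 3.055×10⁻⁴ = 6.110×10⁻⁶ mol.
Mass: 6.110×10⁻⁶ × 242.2 = 0.001480 g = 1.5 mg.

1.5 mg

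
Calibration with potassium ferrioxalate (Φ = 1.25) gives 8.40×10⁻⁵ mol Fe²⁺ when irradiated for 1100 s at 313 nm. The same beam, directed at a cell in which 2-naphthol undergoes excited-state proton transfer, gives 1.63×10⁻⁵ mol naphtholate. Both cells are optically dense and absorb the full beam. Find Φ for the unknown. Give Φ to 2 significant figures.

Φ = 0.24

Photons absorbed by the actinometer: 8.40×10⁻⁵ / 1.25 = 6.720×10⁻⁵ mol.
Φ(unknown) = 1.63×10⁻⁵ / 6.720×10⁻⁵ = 0.24.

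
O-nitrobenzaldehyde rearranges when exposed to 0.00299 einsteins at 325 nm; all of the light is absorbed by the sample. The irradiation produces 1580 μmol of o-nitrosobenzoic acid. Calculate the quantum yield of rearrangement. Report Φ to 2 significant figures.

Product: 1580 μmol = 0.00158 mol.
Φ = 0.00158 mol / 0.00299 mol photons = 0.53.

Φ = 0.53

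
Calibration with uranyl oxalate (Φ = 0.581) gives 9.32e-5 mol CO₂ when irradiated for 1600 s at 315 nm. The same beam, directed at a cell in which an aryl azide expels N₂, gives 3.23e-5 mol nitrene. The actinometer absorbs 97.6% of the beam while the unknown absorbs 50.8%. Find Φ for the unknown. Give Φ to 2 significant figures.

Photons absorbed by the actinometer: 9.32e-5 / 0.581 = 1.604e-4 mol.
Incident flux: 1.604e-4 / 0.976 = 1.643e-4 einstein.
Absorbed by unknown: 0.508 × 1.643e-4 = 8.346e-5 mol.
Φ(unknown) = 3.23e-5 / 8.346e-5 = 0.39.

Φ = 0.39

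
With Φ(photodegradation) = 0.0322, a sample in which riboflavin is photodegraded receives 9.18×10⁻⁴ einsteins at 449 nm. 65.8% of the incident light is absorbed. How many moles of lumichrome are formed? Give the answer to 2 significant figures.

Photons absorbed: 0.658 × 9.18×10⁻⁴ = 6.040×10⁻⁴ mol.
Product: Φ × n_abs = 0.0322 × 6.040×10⁻⁴ = 1.945×10⁻⁵ mol.

1.9×10⁻⁵ mol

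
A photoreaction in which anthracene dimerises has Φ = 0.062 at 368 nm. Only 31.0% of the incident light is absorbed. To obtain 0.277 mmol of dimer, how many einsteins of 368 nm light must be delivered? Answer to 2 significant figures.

Product: 0.277 mmol = 2.77×10⁻⁴ mol.
Photons that must be absorbed: 2.77×10⁻⁴ / 0.062 = 0.004468 mol.
Incident photons needed: 0.004468 / 0.310 = 0.01441 mol.

0.014 einstein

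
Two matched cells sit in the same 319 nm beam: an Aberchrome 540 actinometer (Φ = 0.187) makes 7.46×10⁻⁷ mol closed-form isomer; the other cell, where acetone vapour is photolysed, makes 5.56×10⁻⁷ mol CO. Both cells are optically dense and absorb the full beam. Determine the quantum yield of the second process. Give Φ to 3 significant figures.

Photons absorbed by the actinometer: 7.46×10⁻⁷ / 0.187 = 3.989×10⁻⁶ mol.
Φ(unknown) = 5.56×10⁻⁷ / 3.989×10⁻⁶ = 0.139.

Φ = 0.139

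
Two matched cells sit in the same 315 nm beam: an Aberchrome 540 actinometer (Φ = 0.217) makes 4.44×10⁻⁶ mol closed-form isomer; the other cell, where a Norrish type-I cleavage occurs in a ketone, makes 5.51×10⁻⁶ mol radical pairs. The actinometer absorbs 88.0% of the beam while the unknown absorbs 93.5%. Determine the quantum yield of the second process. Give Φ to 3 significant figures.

Φ = 0.253

Photons absorbed by the actinometer: 4.44×10⁻⁶ / 0.217 = 2.046×10⁻⁵ mol.
Incident flux: 2.046×10⁻⁵ / 0.880 = 2.325×10⁻⁵ einstein.
Absorbed by unknown: 0.935 × 2.325×10⁻⁵ = 2.174×10⁻⁵ mol.
Φ(unknown) = 5.51×10⁻⁶ / 2.174×10⁻⁵ = 0.253.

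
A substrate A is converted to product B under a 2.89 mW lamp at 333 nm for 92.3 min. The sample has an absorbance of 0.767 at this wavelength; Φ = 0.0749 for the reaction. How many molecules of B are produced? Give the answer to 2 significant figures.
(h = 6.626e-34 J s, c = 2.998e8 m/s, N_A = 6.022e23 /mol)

Photon energy at 333 nm: hc/λ = (6.626e-34)(2.998e8)/(333e-9) = 5.965e-19 J.
Energy delivered: (2.89 mW)(5538 s) = 16.00 J.
Photons incident: 16.00 / 5.965e-19 = 2.682e19, i.e. 2.682e19/6.022e23 = 4.454e-5 mol.
Fraction absorbed: 1 − 10^(−0.767) = 0.8290.
Photons absorbed: 0.8290 × 4.454e-5 = 3.692e-5 mol.
Product: Φ × n_abs = 0.0749 × 3.692e-5 = 2.765e-6 mol.
As a count: 2.765e-6 × 6.022e23 = 1.7e18.

1.7e18 molecules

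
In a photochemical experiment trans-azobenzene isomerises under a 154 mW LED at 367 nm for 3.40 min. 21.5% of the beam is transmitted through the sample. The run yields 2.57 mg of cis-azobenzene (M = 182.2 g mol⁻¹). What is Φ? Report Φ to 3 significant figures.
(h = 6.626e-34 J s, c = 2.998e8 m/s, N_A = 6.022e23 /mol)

Product: 2.57 mg / 182.2 g mol⁻¹ = 1.411e-5 mol.
Photon energy at 367 nm: hc/λ = (6.626e-34)(2.998e8)/(367e-9) = 5.413e-19 J.
Energy delivered: (154 mW)(204 s) = 31.42 J.
Photons incident: 31.42 / 5.413e-19 = 5.805e19, i.e. 5.805e19/6.022e23 = 9.640e-5 mol.
Fraction absorbed: 1 − 21.5/100 = 0.7850.
Photons absorbed: 0.7850 × 9.640e-5 = 7.567e-5 mol.
Φ = 1.411e-5 mol / 7.567e-5 mol photons = 0.186.

Φ = 0.186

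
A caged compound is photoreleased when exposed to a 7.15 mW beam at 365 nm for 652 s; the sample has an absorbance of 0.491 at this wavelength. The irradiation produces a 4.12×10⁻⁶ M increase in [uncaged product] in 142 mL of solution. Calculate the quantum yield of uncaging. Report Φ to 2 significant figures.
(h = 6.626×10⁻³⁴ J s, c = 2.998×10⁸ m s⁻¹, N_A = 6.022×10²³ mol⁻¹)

Φ = 0.061

Product: (4.12×10⁻⁶ M)(0.142 L) = 5.850×10⁻⁷ mol.
Photon energy at 365 nm: hc/λ = (6.626×10⁻³⁴)(2.998×10⁸)/(365×10⁻⁹) = 5.442×10⁻¹⁹ J.
Energy delivered: (7.15 mW)(652 s) = 4.662 J.
Photons incident: 4.662 / 5.442×10⁻¹⁹ = 8.567×10¹⁸, i.e. 8.567×10¹⁸/6.022×10²³ = 1.423×10⁻⁵ mol.
Fraction absorbed: 1 − 10^(−0.491) = 0.6772.
Photons absorbed: 0.6772 × 1.423×10⁻⁵ = 9.637×10⁻⁶ mol.
Φ = 5.850×10⁻⁷ mol / 9.637×10⁻⁶ mol photons = 0.061.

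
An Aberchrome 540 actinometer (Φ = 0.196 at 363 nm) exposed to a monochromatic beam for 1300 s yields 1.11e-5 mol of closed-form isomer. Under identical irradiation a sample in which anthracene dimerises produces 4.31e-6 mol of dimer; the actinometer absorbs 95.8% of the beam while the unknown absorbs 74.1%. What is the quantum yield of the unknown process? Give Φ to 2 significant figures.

Φ = 0.098

Photons absorbed by the actinometer: 1.11e-5 / 0.196 = 5.663e-5 mol.
Incident flux: 5.663e-5 / 0.958 = 5.911e-5 einstein.
Absorbed by unknown: 0.741 × 5.911e-5 = 4.380e-5 mol.
Φ(unknown) = 4.31e-6 / 4.380e-5 = 0.098.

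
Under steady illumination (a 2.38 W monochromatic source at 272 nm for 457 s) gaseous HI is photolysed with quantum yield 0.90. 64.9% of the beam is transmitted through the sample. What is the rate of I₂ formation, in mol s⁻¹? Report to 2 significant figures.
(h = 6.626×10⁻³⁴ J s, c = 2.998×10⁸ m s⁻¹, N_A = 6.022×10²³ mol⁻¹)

1.7×10⁻⁶ mol s⁻¹

Photon energy at 272 nm: hc/λ = (6.626×10⁻³⁴)(2.998×10⁸)/(272×10⁻⁹) = 7.303×10⁻¹⁹ J.
Energy delivered: (2.38 W)(457 s) = 1088 J.
Photons incident: 1088 / 7.303×10⁻¹⁹ = 1.490×10²¹, i.e. 1.490×10²¹/6.022×10²³ = 0.002474 mol.
Fraction absorbed: 1 − 64.9/100 = 0.3510.
Photons absorbed: 0.3510 × 0.002474 = 8.684×10⁻⁴ mol.
Product formed: 0.90 × 8.684×10⁻⁴ = 7.816×10⁻⁴ mol.
Rate: 7.816×10⁻⁴ / 457 s = 1.7×10⁻⁶ mol s⁻¹.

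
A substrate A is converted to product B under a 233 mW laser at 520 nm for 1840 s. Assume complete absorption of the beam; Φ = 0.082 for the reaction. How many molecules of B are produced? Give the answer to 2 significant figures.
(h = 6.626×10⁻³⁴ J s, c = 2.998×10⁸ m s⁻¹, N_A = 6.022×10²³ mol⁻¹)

Photon energy at 520 nm: hc/λ = (6.626×10⁻³⁴)(2.998×10⁸)/(520×10⁻⁹) = 3.820×10⁻¹⁹ J.
Energy delivered: (233 mW)(1840 s) = 428.7 J.
Photons incident: 428.7 / 3.820×10⁻¹⁹ = 1.122×10²¹, i.e. 1.122×10²¹/6.022×10²³ = 0.001863 mol.
Product: Φ × n_abs = 0.082 × 0.001863 = 1.528×10⁻⁴ mol.
As a count: 1.528×10⁻⁴ × 6.022×10²³ = 9.2×10¹⁹.

9.2×10¹⁹ molecules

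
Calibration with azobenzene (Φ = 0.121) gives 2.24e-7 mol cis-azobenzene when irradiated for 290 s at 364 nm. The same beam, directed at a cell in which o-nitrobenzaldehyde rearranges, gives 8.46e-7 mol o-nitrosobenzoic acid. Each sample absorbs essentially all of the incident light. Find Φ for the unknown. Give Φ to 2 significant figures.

Photons absorbed by the actinometer: 2.24e-7 / 0.121 = 1.851e-6 mol.
Φ(unknown) = 8.46e-7 / 1.851e-6 = 0.46.

Φ = 0.46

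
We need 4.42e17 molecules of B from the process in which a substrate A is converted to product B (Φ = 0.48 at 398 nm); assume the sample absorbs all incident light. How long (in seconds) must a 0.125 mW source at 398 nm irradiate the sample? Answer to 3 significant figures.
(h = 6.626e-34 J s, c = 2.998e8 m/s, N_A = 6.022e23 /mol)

t ≈ 3680 s

Product: 4.42e17 / 6.022e23 = 7.340e-7 mol.
Photons that must be absorbed: 7.340e-7 / 0.48 = 1.529e-6 mol.
Photon energy: hc/λ = 4.991e-19 J; per mole, 3.006e5 J mol⁻¹.
Energy required: 1.529e-6 × 3.006e5 = 0.4596 J.
Time: 0.4596 J / 0.000125 W = 3680 s.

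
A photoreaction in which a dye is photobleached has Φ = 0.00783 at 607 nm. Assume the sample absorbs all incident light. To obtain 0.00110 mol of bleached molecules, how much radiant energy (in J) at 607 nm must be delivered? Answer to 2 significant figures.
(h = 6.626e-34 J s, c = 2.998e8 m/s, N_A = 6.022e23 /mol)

Photons that must be absorbed: 0.00110 / 0.00783 = 0.1405 mol.
Photon energy: hc/λ = 3.273e-19 J; per mole, 1.971e5 J mol⁻¹.
Energy required: 0.1405 × 1.971e5 = 2.8e4 J.

2.8e4 J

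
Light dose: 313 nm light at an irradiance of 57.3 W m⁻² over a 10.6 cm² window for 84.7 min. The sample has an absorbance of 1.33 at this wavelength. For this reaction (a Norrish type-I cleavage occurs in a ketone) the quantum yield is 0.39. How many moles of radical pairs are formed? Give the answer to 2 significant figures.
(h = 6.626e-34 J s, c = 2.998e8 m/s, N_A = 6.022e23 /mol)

Photon energy at 313 nm: hc/λ = (6.626e-34)(2.998e8)/(313e-9) = 6.347e-19 J.
Energy delivered: (57.3 W m⁻²)(10.6e-4 m²)(5082 s) = 308.7 J.
Photons incident: 308.7 / 6.347e-19 = 4.864e20, i.e. 4.864e20/6.022e23 = 8.077e-4 mol.
Fraction absorbed: 1 − 10^(−1.33) = 0.9532.
Photons absorbed: 0.9532 × 8.077e-4 = 7.699e-4 mol.
Product: Φ × n_abs = 0.39 × 7.699e-4 = 3.003e-4 mol.

3.0e-4 mol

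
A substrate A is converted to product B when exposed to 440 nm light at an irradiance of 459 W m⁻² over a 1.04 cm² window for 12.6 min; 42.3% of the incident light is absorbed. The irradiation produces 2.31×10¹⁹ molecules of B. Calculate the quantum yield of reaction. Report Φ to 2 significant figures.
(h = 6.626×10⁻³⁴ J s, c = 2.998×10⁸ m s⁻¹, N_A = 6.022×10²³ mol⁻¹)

Product: 2.31×10¹⁹ / 6.022×10²³ = 3.836×10⁻⁵ mol.
Photon energy at 440 nm: hc/λ = (6.626×10⁻³⁴)(2.998×10⁸)/(440×10⁻⁹) = 4.515×10⁻¹⁹ J.
Energy delivered: (459 W m⁻²)(1.04×10⁻⁴ m²)(756 s) = 36.09 J.
Photons incident: 36.09 / 4.515×10⁻¹⁹ = 7.993×10¹⁹, i.e. 7.993×10¹⁹/6.022×10²³ = 1.327×10⁻⁴ mol.
Photons absorbed: 0.423 × 1.327×10⁻⁴ = 5.613×10⁻⁵ mol.
Φ = 3.836×10⁻⁵ mol / 5.613×10⁻⁵ mol photons = 0.68.

Φ = 0.68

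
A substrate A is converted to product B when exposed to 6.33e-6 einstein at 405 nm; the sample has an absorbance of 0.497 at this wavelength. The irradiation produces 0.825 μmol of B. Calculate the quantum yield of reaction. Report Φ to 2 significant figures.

Product: 0.825 μmol = 8.25e-7 mol.
Fraction absorbed: 1 − 10^(−0.497) = 0.6816.
Photons absorbed: 0.6816 × 6.33e-6 = 4.315e-6 mol.
Φ = 8.25e-7 mol / 4.315e-6 mol photons = 0.19.

Φ = 0.19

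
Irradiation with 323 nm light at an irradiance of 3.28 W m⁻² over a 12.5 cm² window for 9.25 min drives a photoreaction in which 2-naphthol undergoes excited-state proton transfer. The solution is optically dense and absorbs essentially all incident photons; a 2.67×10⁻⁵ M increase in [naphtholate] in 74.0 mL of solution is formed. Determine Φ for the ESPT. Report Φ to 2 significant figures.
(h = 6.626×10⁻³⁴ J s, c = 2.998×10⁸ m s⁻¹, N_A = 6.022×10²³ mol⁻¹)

Product: (2.67×10⁻⁵ M)(0.074 L) = 1.976×10⁻⁶ mol.
Photon energy at 323 nm: hc/λ = (6.626×10⁻³⁴)(2.998×10⁸)/(323×10⁻⁹) = 6.150×10⁻¹⁹ J.
Energy delivered: (3.28 W m⁻²)(12.5×10⁻⁴ m²)(555 s) = 2.276 J.
Photons incident: 2.276 / 6.150×10⁻¹⁹ = 3.701×10¹⁸, i.e. 3.701×10¹⁸/6.022×10²³ = 6.146×10⁻⁶ mol.
Φ = 1.976×10⁻⁶ mol / 6.146×10⁻⁶ mol photons = 0.32.

Φ = 0.32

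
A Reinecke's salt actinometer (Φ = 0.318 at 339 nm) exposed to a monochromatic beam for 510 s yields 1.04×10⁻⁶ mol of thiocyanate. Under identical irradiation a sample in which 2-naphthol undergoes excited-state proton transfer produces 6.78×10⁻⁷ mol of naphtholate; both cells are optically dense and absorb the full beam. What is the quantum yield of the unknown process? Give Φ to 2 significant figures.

Photons absorbed by the actinometer: 1.04×10⁻⁶ / 0.318 = 3.270×10⁻⁶ mol.
Φ(unknown) = 6.78×10⁻⁷ / 3.270×10⁻⁶ = 0.21.

Φ = 0.21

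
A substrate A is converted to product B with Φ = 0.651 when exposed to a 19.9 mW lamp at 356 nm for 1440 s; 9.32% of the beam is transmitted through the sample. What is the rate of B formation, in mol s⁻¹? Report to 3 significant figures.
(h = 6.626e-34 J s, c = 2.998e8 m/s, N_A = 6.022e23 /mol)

Photon energy at 356 nm: hc/λ = (6.626e-34)(2.998e8)/(356e-9) = 5.580e-19 J.
Energy delivered: (19.9 mW)(1440 s) = 28.66 J.
Photons incident: 28.66 / 5.580e-19 = 5.136e19, i.e. 5.136e19/6.022e23 = 8.529e-5 mol.
Fraction absorbed: 1 − 9.32/100 = 0.9068.
Photons absorbed: 0.9068 × 8.529e-5 = 7.734e-5 mol.
Product formed: 0.651 × 7.734e-5 = 5.035e-5 mol.
Rate: 5.035e-5 / 1440 s = 3.50e-8 mol s⁻¹.

3.50e-8 mol s⁻¹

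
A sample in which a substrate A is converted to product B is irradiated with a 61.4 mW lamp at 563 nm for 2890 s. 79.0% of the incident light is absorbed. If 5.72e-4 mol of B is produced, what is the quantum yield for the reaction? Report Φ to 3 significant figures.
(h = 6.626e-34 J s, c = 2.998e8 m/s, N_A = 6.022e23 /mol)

Φ = 0.867

Photon energy at 563 nm: hc/λ = (6.626e-34)(2.998e8)/(563e-9) = 3.528e-19 J.
Energy delivered: (61.4 mW)(2890 s) = 177.4 J.
Photons incident: 177.4 / 3.528e-19 = 5.028e20, i.e. 5.028e20/6.022e23 = 8.349e-4 mol.
Photons absorbed: 0.790 × 8.349e-4 = 6.596e-4 mol.
Φ = 5.72e-4 mol / 6.596e-4 mol photons = 0.867.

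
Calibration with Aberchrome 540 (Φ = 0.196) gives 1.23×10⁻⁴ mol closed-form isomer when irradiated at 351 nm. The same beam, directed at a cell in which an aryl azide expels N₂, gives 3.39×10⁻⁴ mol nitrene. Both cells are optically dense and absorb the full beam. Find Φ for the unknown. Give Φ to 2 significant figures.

Photons absorbed by the actinometer: 1.23×10⁻⁴ / 0.196 = 6.276×10⁻⁴ mol.
Φ(unknown) = 3.39×10⁻⁴ / 6.276×10⁻⁴ = 0.54.

Φ = 0.54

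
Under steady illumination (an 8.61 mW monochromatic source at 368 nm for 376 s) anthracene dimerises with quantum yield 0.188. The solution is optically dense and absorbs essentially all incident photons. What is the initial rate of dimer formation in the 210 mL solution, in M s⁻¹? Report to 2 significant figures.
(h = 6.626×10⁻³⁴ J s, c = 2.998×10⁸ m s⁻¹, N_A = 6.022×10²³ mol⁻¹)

Photon energy at 368 nm: hc/λ = (6.626×10⁻³⁴)(2.998×10⁸)/(368×10⁻⁹) = 5.398×10⁻¹⁹ J.
Energy delivered: (8.61 mW)(376 s) = 3.237 J.
Photons incident: 3.237 / 5.398×10⁻¹⁹ = 5.997×10¹⁸, i.e. 5.997×10¹⁸/6.022×10²³ = 9.958×10⁻⁶ mol.
Product formed: 0.188 × 9.958×10⁻⁶ = 1.872×10⁻⁶ mol.
Rate: 1.872×10⁻⁶ mol / (376 s × 0.21 L) = 2.4×10⁻⁸ M s⁻¹.

2.4×10⁻⁸ M s⁻¹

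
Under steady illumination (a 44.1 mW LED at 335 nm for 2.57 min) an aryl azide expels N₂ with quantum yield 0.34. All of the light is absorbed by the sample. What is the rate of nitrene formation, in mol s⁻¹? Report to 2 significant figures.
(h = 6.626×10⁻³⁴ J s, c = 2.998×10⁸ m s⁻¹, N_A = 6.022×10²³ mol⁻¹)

4.2×10⁻⁸ mol s⁻¹

Photon energy at 335 nm: hc/λ = (6.626×10⁻³⁴)(2.998×10⁸)/(335×10⁻⁹) = 5.930×10⁻¹⁹ J.
Energy delivered: (44.1 mW)(154.2 s) = 6.800 J.
Photons incident: 6.800 / 5.930×10⁻¹⁹ = 1.147×10¹⁹, i.e. 1.147×10¹⁹/6.022×10²³ = 1.905×10⁻⁵ mol.
Product formed: 0.34 × 1.905×10⁻⁵ = 6.477×10⁻⁶ mol.
Rate: 6.477×10⁻⁶ / 154.2 s = 4.2×10⁻⁸ mol s⁻¹.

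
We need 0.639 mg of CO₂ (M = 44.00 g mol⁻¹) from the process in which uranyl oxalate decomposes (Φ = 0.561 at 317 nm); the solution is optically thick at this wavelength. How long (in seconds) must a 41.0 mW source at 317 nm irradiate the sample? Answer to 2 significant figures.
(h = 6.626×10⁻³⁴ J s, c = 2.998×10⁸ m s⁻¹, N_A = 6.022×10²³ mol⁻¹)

t ≈ 240 s

Product: 0.639 mg / 44.00 g mol⁻¹ = 1.452×10⁻⁵ mol.
Photons that must be absorbed: 1.452×10⁻⁵ / 0.561 = 2.588×10⁻⁵ mol.
Photon energy: hc/λ = 6.266×10⁻¹⁹ J; per mole, 3.773×10⁵ J mol⁻¹.
Energy required: 2.588×10⁻⁵ × 3.773×10⁵ = 9.765 J.
Time: 9.765 J / 0.041 W = 240 s.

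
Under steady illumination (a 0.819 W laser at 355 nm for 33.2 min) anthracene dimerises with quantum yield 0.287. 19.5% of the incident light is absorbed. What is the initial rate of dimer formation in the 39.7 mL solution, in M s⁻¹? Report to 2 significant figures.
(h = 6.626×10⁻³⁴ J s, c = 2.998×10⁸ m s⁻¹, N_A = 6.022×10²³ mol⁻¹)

Photon energy at 355 nm: hc/λ = (6.626×10⁻³⁴)(2.998×10⁸)/(355×10⁻⁹) = 5.596×10⁻¹⁹ J.
Energy delivered: (0.819 W)(1992 s) = 1631 J.
Photons incident: 1631 / 5.596×10⁻¹⁹ = 2.915×10²¹, i.e. 2.915×10²¹/6.022×10²³ = 0.004841 mol.
Photons absorbed: 0.195 × 0.004841 = 9.440×10⁻⁴ mol.
Product formed: 0.287 × 9.440×10⁻⁴ = 2.709×10⁻⁴ mol.
Rate: 2.709×10⁻⁴ mol / (1992 s × 0.0397 L) = 3.4×10⁻⁶ M s⁻¹.

3.4×10⁻⁶ M s⁻¹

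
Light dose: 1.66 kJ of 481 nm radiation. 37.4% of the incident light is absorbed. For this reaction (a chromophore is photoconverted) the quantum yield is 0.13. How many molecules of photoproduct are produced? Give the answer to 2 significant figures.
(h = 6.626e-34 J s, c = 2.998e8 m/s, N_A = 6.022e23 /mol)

2.0e20 molecules

Photon energy at 481 nm: hc/λ = (6.626e-34)(2.998e8)/(481e-9) = 4.130e-19 J.
Incident energy: 1.66 kJ = 1660 J.
Photons incident: 1660 / 4.130e-19 = 4.019e21, i.e. 4.019e21/6.022e23 = 0.006674 mol.
Photons absorbed: 0.374 × 0.006674 = 0.002496 mol.
Product: Φ × n_abs = 0.13 × 0.002496 = 3.245e-4 mol.
As a count: 3.245e-4 × 6.022e23 = 2.0e20.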